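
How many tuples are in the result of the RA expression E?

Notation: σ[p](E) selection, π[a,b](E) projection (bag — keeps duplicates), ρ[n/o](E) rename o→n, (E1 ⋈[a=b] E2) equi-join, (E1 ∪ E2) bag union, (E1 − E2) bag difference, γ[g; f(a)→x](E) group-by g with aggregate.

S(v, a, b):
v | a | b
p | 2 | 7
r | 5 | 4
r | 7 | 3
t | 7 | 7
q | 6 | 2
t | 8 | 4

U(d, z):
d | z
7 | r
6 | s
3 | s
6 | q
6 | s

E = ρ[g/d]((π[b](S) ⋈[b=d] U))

Row counts bottom-up:
  S → 6
  π[b](S) → 6
  U → 5
  (π[b](S) ⋈[b=d] U) → 3
  ρ[g/d]((π[b](S) ⋈[b=d] U)) → 3

|E| = 3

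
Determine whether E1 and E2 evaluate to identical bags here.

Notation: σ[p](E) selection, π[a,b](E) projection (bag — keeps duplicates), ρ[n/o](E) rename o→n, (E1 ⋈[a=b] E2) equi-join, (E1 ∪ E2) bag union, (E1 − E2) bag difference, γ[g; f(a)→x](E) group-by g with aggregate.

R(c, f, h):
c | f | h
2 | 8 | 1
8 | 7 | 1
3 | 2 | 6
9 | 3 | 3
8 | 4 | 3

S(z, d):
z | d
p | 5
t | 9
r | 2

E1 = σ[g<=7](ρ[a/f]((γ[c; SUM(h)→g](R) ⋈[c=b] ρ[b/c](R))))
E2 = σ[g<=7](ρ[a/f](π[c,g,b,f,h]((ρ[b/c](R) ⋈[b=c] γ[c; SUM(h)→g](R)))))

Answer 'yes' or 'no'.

E1 stepwise |·|:
  R → 5
  γ[c; SUM(h)→g](R) → 4
  R → 5
  ρ[b/c](R) → 5
  (γ[c; SUM(h)→g](R) ⋈[c=b] ρ[b/c](R)) → 5
  ρ[a/f]((γ[c; SUM(h)→g](R) ⋈[c=b] ρ[b/c](R))) → 5
  σ[g<=7](ρ[a/f]((γ[c; SUM(h)→g](R) ⋈[c=b] ρ[b/c](R)))) → 5
E2 stepwise |·|:
  R → 5
  ρ[b/c](R) → 5
  R → 5
  γ[c; SUM(h)→g](R) → 4
  (ρ[b/c](R) ⋈[b=c] γ[c; SUM(h)→g](R)) → 5
  π[c,g,b,f,h]((ρ[b/c](R) ⋈[b=c] γ[c; SUM(h)→g](R))) → 5
  ρ[a/f](π[c,g,b,f,h]((ρ[b/c](R) ⋈[b=c] γ[c; SUM(h)→g](R)))) → 5
  σ[g<=7](ρ[a/f](π[c,g,b,f,h]((ρ[b/c](R) ⋈[b=c] γ[c; SUM(h)→g](R))))) → 5

E1 and E2 produce the same multiset:
c | g | b | a | h
2 | 1 | 2 | 8 | 1
3 | 6 | 3 | 2 | 6
8 | 4 | 8 | 4 | 3
8 | 4 | 8 | 7 | 1
9 | 3 | 9 | 3 | 3

yes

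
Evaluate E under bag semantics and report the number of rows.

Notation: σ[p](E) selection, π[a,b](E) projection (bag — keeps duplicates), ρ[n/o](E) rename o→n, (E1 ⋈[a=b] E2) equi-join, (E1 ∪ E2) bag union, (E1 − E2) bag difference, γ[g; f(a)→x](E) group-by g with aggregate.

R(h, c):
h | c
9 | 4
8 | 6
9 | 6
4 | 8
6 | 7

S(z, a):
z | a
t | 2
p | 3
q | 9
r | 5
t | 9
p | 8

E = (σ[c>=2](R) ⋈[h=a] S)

Per-node cardinality:
  R → 5
  σ[c>=2](R) → 5
  S → 6
  (σ[c>=2](R) ⋈[h=a] S) → 5

|E| = 5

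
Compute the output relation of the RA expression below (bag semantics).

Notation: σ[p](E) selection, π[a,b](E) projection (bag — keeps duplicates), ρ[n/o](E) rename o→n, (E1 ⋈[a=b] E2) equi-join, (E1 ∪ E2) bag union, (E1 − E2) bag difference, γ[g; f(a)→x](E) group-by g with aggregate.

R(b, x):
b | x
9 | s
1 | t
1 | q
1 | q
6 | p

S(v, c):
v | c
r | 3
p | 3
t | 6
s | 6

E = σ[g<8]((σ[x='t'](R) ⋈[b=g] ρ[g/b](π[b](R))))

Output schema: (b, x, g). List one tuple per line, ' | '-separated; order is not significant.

Row counts bottom-up:
  R → 5
  σ[x='t'](R) → 1
  R → 5
  π[b](R) → 5
  ρ[g/b](π[b](R)) → 5
  (σ[x='t'](R) ⋈[b=g] ρ[g/b](π[b](R))) → 3
  σ[g<8]((σ[x='t'](R) ⋈[b=g] ρ[g/b](π[b](R)))) → 3

== RESULT ==
b | x | g
1 | t | 1
1 | t | 1
1 | t | 1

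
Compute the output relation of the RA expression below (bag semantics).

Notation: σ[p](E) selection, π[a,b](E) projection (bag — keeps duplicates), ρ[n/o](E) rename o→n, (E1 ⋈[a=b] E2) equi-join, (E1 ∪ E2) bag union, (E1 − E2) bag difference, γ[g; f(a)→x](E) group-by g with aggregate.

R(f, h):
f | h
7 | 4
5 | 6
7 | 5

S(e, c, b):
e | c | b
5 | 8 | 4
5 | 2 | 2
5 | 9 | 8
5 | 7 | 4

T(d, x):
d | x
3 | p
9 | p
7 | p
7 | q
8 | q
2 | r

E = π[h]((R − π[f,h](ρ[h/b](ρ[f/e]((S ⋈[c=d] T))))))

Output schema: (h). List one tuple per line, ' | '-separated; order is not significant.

Stepwise |·|:
  R → 3
  S → 4
  T → 6
  (S ⋈[c=d] T) → 5
  ρ[f/e]((S ⋈[c=d] T)) → 5
  ρ[h/b](ρ[f/e]((S ⋈[c=d] T))) → 5
  π[f,h](ρ[h/b](ρ[f/e]((S ⋈[c=d] T)))) → 5
  (R − π[f,h](ρ[h/b](ρ[f/e]((S ⋈[c=d] T))))) → 3
  π[h]((R − π[f,h](ρ[h/b](ρ[f/e]((S ⋈[c=d] T)))))) → 3

== RESULT ==
h
4
5
6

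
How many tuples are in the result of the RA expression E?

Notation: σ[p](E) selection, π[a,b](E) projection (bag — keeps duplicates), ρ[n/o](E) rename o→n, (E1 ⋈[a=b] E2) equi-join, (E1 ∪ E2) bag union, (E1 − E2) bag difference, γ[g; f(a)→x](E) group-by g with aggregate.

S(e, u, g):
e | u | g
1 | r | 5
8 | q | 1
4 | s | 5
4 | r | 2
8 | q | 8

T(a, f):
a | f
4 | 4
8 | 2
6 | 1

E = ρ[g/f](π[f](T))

Row counts bottom-up:
  T → 3
  π[f](T) → 3
  ρ[g/f](π[f](T)) → 3

|E| = 3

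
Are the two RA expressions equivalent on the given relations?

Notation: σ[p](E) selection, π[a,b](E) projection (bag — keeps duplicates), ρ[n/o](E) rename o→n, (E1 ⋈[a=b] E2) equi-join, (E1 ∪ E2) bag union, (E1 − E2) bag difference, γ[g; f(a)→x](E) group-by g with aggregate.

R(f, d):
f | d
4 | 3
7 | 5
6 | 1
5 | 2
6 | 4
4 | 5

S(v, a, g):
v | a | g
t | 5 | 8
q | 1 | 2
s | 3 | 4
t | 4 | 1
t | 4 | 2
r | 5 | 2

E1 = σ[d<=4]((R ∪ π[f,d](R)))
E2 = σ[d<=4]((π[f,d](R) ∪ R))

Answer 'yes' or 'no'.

E1 subexpression sizes:
  R → 6
  R → 6
  π[f,d](R) → 6
  (R ∪ π[f,d](R)) → 12
  σ[d<=4]((R ∪ π[f,d](R))) → 8
E2 subexpression sizes:
  R → 6
  π[f,d](R) → 6
  R → 6
  (π[f,d](R) ∪ R) → 12
  σ[d<=4]((π[f,d](R) ∪ R)) → 8

E1 and E2 produce the same multiset:
f | d
4 | 3
4 | 3
5 | 2
5 | 2
6 | 1
6 | 1
6 | 4
6 | 4

yes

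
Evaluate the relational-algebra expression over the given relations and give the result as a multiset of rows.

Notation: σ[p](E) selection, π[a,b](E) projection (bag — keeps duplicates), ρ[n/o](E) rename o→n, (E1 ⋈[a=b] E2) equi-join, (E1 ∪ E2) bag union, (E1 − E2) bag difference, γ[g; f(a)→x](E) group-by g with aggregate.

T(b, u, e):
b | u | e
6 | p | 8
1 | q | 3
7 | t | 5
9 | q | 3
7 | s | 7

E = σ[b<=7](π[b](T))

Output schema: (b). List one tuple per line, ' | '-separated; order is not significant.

Per-node cardinality:
  T → 5
  π[b](T) → 5
  σ[b<=7](π[b](T)) → 4

== RESULT ==
b
1
6
7
7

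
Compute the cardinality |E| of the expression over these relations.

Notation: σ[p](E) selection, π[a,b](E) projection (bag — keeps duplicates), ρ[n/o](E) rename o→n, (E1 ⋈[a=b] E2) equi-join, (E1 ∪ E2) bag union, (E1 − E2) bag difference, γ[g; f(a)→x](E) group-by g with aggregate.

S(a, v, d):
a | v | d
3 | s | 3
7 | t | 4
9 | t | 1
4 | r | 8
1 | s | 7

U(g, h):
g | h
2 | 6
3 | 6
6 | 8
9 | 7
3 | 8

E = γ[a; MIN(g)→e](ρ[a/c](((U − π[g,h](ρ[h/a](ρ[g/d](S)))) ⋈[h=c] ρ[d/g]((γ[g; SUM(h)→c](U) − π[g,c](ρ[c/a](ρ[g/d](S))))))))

Per-node cardinality:
  U → 5
  S → 5
  ρ[g/d](S) → 5
  ρ[h/a](ρ[g/d](S)) → 5
  π[g,h](ρ[h/a](ρ[g/d](S))) → 5
  (U − π[g,h](ρ[h/a](ρ[g/d](S)))) → 5
  U → 5
  γ[g; SUM(h)→c](U) → 4
  S → 5
  ρ[g/d](S) → 5
  ρ[c/a](ρ[g/d](S)) → 5
  π[g,c](ρ[c/a](ρ[g/d](S))) → 5
  (γ[g; SUM(h)→c](U) − π[g,c](ρ[c/a](ρ[g/d](S)))) → 4
  ρ[d/g]((γ[g; SUM(h)→c](U) − π[g,c](ρ[c/a](ρ[g/d](S))))) → 4
  ((U − π[g,h](ρ[h/a](ρ[g/d](S)))) ⋈[h=c] ρ[d/g]((γ[g; SUM(h)→c](U) − π[g,c](ρ[c/a](ρ[g/d](S)))))) → 5
  ρ[a/c](((U − π[g,h](ρ[h/a](ρ[g/d](S)))) ⋈[h=c] ρ[d/g]((γ[g; SUM(h)→c](U) − π[g,c](ρ[c/a](ρ[g/d](S))))))) → 5
  γ[a; MIN(g)→e](ρ[a/c](((U − π[g,h](ρ[h/a](ρ[g/d](S)))) ⋈[h=c] ρ[d/g]((γ[g; SUM(h)→c](U) − π[g,c](ρ[c/a](ρ[g/d](S)))))))) → 3

|E| = 3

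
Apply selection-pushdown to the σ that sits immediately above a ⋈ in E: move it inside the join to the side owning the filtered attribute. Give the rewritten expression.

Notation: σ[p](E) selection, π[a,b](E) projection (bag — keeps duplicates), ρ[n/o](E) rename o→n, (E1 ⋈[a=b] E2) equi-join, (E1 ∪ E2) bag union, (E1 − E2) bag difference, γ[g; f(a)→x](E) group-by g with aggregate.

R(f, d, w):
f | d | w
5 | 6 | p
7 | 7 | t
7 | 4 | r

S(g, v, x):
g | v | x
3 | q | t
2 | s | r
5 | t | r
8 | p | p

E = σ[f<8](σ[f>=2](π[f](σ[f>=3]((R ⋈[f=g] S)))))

σ filters on f, owned by the left side.
E' = σ[f<8](σ[f>=2](π[f]((σ[f>=3](R) ⋈[f=g] S))))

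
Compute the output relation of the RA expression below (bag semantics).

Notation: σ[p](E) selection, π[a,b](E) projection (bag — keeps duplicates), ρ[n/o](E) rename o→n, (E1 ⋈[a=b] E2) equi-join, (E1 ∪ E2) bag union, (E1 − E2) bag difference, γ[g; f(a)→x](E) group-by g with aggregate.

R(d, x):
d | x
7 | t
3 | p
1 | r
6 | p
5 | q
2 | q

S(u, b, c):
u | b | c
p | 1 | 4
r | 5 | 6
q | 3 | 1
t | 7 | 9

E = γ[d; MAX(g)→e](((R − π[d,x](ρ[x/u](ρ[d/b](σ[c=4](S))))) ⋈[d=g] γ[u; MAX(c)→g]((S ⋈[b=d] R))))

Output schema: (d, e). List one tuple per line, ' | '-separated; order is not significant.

Per-node cardinality:
  R → 6
  S → 4
  σ[c=4](S) → 1
  ρ[d/b](σ[c=4](S)) → 1
  ρ[x/u](ρ[d/b](σ[c=4](S))) → 1
  π[d,x](ρ[x/u](ρ[d/b](σ[c=4](S)))) → 1
  (R − π[d,x](ρ[x/u](ρ[d/b](σ[c=4](S))))) → 6
  S → 4
  R → 6
  (S ⋈[b=d] R) → 4
  γ[u; MAX(c)→g]((S ⋈[b=d] R)) → 4
  ((R − π[d,x](ρ[x/u](ρ[d/b](σ[c=4](S))))) ⋈[d=g] γ[u; MAX(c)→g]((S ⋈[b=d] R))) → 2
  γ[d; MAX(g)→e](((R − π[d,x](ρ[x/u](ρ[d/b](σ[c=4](S))))) ⋈[d=g] γ[u; MAX(c)→g]((S ⋈[b=d] R)))) → 2

== RESULT ==
d | e
1 | 1
6 | 6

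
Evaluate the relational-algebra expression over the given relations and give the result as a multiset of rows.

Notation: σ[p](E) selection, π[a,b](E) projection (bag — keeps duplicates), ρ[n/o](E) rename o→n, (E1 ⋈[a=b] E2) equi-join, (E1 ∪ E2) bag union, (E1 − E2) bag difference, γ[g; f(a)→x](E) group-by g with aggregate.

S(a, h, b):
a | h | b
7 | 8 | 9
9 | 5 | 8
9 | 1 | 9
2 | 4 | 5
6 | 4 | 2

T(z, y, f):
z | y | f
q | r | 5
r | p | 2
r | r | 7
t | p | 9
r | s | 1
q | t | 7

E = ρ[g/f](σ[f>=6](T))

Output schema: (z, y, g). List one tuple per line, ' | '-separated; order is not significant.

Row counts bottom-up:
  T → 6
  σ[f>=6](T) → 3
  ρ[g/f](σ[f>=6](T)) → 3

== RESULT ==
z | y | g
q | t | 7
r | r | 7
t | p | 9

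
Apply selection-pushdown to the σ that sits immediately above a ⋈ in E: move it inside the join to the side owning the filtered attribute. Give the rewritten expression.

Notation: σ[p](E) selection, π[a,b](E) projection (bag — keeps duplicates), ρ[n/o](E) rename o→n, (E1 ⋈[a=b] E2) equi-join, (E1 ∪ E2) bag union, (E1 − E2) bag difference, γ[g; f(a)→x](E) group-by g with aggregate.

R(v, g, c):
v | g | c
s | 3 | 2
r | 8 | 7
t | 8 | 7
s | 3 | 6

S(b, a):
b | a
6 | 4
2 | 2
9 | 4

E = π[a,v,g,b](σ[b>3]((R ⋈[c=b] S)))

σ filters on b, owned by the right side.
E' = π[a,v,g,b]((R ⋈[c=b] σ[b>3](S)))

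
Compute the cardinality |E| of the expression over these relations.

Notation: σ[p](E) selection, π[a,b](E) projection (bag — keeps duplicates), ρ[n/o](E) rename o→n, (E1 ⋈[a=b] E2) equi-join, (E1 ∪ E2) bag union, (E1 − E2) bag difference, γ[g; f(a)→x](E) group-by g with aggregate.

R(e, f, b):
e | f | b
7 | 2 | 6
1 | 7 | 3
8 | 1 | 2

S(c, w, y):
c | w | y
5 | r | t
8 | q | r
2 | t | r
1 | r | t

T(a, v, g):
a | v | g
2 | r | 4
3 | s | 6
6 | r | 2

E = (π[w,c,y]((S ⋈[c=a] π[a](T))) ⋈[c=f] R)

Stepwise |·|:
  S → 4
  T → 3
  π[a](T) → 3
  (S ⋈[c=a] π[a](T)) → 1
  π[w,c,y]((S ⋈[c=a] π[a](T))) → 1
  R → 3
  (π[w,c,y]((S ⋈[c=a] π[a](T))) ⋈[c=f] R) → 1

|E| = 1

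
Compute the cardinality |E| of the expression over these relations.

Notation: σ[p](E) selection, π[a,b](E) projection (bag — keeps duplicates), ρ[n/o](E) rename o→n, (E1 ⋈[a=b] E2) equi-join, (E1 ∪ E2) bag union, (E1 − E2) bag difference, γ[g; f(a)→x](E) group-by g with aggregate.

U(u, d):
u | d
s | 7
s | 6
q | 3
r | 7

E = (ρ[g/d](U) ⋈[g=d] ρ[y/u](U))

Row counts bottom-up:
  U → 4
  ρ[g/d](U) → 4
  U → 4
  ρ[y/u](U) → 4
  (ρ[g/d](U) ⋈[g=d] ρ[y/u](U)) → 6

|E| = 6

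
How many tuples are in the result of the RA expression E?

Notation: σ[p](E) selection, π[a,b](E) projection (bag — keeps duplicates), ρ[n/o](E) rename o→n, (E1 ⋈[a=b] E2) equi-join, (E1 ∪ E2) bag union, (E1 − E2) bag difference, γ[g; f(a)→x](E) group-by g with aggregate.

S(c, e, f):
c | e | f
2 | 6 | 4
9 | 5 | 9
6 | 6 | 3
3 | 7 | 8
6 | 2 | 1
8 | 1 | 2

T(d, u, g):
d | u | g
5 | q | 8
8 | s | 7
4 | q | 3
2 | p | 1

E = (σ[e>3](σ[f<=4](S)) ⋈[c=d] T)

Per-node cardinality:
  S → 6
  σ[f<=4](S) → 4
  σ[e>3](σ[f<=4](S)) → 2
  T → 4
  (σ[e>3](σ[f<=4](S)) ⋈[c=d] T) → 1

|E| = 1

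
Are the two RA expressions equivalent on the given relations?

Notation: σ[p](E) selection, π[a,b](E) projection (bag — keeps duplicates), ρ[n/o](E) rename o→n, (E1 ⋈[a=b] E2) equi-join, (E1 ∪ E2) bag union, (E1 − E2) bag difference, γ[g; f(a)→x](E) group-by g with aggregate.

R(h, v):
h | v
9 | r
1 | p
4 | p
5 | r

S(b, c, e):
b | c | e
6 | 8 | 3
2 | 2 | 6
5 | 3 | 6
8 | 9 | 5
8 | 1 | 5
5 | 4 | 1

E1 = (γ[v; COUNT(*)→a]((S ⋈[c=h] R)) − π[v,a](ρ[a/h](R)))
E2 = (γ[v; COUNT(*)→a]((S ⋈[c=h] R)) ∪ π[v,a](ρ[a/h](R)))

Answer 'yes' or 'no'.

E1 stepwise |·|:
  S → 6
  R → 4
  (S ⋈[c=h] R) → 3
  γ[v; COUNT(*)→a]((S ⋈[c=h] R)) → 2
  R → 4
  ρ[a/h](R) → 4
  π[v,a](ρ[a/h](R)) → 4
  (γ[v; COUNT(*)→a]((S ⋈[c=h] R)) − π[v,a](ρ[a/h](R))) → 2
E2 stepwise |·|:
  S → 6
  R → 4
  (S ⋈[c=h] R) → 3
  γ[v; COUNT(*)→a]((S ⋈[c=h] R)) → 2
  R → 4
  ρ[a/h](R) → 4
  π[v,a](ρ[a/h](R)) → 4
  (γ[v; COUNT(*)→a]((S ⋈[c=h] R)) ∪ π[v,a](ρ[a/h](R))) → 6

E1 result:
v | a
p | 2
r | 1
E2 result:
v | a
p | 1
p | 2
p | 4
r | 1
r | 5
r | 9
Witness: ('r', 9) appears 0× in E1 but 1× in E2.

no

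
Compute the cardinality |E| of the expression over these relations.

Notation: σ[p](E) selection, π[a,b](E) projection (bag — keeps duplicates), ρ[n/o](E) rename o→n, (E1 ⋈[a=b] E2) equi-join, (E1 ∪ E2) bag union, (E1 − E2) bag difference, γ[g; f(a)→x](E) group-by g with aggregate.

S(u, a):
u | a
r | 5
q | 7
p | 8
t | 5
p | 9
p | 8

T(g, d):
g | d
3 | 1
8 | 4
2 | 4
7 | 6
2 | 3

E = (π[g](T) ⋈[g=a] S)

Stepwise |·|:
  T → 5
  π[g](T) → 5
  S → 6
  (π[g](T) ⋈[g=a] S) → 3

|E| = 3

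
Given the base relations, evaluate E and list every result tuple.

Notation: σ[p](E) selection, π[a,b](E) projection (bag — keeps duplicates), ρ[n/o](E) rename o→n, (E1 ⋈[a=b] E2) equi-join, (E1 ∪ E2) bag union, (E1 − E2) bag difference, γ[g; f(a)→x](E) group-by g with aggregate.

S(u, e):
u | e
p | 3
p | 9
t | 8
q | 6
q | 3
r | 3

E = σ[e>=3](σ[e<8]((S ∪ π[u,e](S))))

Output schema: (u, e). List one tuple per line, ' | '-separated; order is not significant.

Per-node cardinality:
  S → 6
  S → 6
  π[u,e](S) → 6
  (S ∪ π[u,e](S)) → 12
  σ[e<8]((S ∪ π[u,e](S))) → 8
  σ[e>=3](σ[e<8]((S ∪ π[u,e](S)))) → 8

== RESULT ==
u | e
p | 3
p | 3
q | 3
q | 3
q | 6
q | 6
r | 3
r | 3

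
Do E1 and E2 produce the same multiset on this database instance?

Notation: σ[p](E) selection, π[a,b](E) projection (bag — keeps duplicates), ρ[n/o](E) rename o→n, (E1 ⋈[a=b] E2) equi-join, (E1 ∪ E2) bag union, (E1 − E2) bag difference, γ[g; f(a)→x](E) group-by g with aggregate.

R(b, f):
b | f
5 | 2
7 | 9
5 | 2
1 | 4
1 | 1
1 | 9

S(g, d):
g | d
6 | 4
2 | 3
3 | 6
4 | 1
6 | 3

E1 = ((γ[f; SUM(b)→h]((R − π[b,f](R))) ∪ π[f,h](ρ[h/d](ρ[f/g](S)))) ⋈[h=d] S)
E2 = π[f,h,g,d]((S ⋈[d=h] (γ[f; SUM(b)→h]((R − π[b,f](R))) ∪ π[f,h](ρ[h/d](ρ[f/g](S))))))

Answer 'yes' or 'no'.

E1 row counts bottom-up:
  R → 6
  R → 6
  π[b,f](R) → 6
  (R − π[b,f](R)) → 0
  γ[f; SUM(b)→h]((R − π[b,f](R))) → 0
  S → 5
  ρ[f/g](S) → 5
  ρ[h/d](ρ[f/g](S)) → 5
  π[f,h](ρ[h/d](ρ[f/g](S))) → 5
  (γ[f; SUM(b)→h]((R − π[b,f](R))) ∪ π[f,h](ρ[h/d](ρ[f/g](S)))) → 5
  S → 5
  ((γ[f; SUM(b)→h]((R − π[b,f](R))) ∪ π[f,h](ρ[h/d](ρ[f/g](S)))) ⋈[h=d] S) → 7
E2 row counts bottom-up:
  S → 5
  R → 6
  R → 6
  π[b,f](R) → 6
  (R − π[b,f](R)) → 0
  γ[f; SUM(b)→h]((R − π[b,f](R))) → 0
  S → 5
  ρ[f/g](S) → 5
  ρ[h/d](ρ[f/g](S)) → 5
  π[f,h](ρ[h/d](ρ[f/g](S))) → 5
  (γ[f; SUM(b)→h]((R − π[b,f](R))) ∪ π[f,h](ρ[h/d](ρ[f/g](S)))) → 5
  (S ⋈[d=h] (γ[f; SUM(b)→h]((R − π[b,f](R))) ∪ π[f,h](ρ[h/d](ρ[f/g](S))))) → 7
  π[f,h,g,d]((S ⋈[d=h] (γ[f; SUM(b)→h]((R − π[b,f](R))) ∪ π[f,h](ρ[h/d](ρ[f/g](S)))))) → 7

E1 and E2 produce the same multiset:
f | h | g | d
2 | 3 | 2 | 3
2 | 3 | 6 | 3
3 | 6 | 3 | 6
4 | 1 | 4 | 1
6 | 3 | 2 | 3
6 | 3 | 6 | 3
6 | 4 | 6 | 4

yes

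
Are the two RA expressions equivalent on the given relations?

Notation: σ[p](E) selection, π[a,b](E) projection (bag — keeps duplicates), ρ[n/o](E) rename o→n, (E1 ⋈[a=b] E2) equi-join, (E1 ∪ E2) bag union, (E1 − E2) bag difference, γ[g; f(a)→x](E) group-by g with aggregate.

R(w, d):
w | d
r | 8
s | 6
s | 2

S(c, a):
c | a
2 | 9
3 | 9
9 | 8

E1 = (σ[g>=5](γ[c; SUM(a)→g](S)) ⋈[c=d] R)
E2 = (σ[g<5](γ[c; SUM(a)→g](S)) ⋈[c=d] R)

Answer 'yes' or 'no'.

E1 stepwise |·|:
  S → 3
  γ[c; SUM(a)→g](S) → 3
  σ[g>=5](γ[c; SUM(a)→g](S)) → 3
  R → 3
  (σ[g>=5](γ[c; SUM(a)→g](S)) ⋈[c=d] R) → 1
E2 stepwise |·|:
  S → 3
  γ[c; SUM(a)→g](S) → 3
  σ[g<5](γ[c; SUM(a)→g](S)) → 0
  R → 3
  (σ[g<5](γ[c; SUM(a)→g](S)) ⋈[c=d] R) → 0

E1 result:
c | g | w | d
2 | 9 | s | 2
E2 result:
c | g | w | d
(0 rows)
Witness: (2, 9, 's', 2) appears 1× in E1 but 0× in E2.

no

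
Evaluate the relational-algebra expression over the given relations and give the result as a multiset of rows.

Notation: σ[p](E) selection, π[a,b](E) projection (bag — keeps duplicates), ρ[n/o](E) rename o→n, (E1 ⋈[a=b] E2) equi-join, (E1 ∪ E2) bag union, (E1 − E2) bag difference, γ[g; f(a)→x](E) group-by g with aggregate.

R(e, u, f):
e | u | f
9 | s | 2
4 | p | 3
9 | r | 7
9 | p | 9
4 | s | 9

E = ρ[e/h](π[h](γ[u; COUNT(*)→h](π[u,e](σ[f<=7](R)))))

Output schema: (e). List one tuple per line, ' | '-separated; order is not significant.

Stepwise |·|:
  R → 5
  σ[f<=7](R) → 3
  π[u,e](σ[f<=7](R)) → 3
  γ[u; COUNT(*)→h](π[u,e](σ[f<=7](R))) → 3
  π[h](γ[u; COUNT(*)→h](π[u,e](σ[f<=7](R)))) → 3
  ρ[e/h](π[h](γ[u; COUNT(*)→h](π[u,e](σ[f<=7](R))))) → 3

== RESULT ==
e
1
1
1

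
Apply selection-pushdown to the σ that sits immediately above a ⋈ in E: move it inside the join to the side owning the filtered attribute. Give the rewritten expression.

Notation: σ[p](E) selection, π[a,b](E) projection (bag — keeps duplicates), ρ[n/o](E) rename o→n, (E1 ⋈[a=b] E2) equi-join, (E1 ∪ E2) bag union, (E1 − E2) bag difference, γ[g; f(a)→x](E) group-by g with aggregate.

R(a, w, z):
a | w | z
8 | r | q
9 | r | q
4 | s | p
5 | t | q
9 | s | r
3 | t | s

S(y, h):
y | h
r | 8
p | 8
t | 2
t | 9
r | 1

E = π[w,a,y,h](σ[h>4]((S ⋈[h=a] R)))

σ filters on h, owned by the left side.
E' = π[w,a,y,h]((σ[h>4](S) ⋈[h=a] R))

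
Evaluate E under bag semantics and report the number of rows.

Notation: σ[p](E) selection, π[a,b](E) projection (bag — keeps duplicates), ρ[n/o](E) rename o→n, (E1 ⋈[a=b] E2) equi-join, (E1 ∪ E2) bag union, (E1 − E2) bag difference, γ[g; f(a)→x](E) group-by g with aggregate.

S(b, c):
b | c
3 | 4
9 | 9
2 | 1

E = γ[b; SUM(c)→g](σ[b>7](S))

Per-node cardinality:
  S → 3
  σ[b>7](S) → 1
  γ[b; SUM(c)→g](σ[b>7](S)) → 1

|E| = 1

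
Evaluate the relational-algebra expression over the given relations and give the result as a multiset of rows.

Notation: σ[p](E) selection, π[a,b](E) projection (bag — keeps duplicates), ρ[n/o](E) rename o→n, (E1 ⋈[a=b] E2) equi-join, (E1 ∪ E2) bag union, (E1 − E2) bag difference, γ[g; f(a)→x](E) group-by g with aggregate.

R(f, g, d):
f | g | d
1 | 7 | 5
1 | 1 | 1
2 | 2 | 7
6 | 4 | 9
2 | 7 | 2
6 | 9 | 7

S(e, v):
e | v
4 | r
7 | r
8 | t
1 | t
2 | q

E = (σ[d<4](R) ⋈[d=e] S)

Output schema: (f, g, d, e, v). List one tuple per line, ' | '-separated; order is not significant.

Stepwise |·|:
  R → 6
  σ[d<4](R) → 2
  S → 5
  (σ[d<4](R) ⋈[d=e] S) → 2

== RESULT ==
f | g | d | e | v
1 | 1 | 1 | 1 | t
2 | 7 | 2 | 2 | q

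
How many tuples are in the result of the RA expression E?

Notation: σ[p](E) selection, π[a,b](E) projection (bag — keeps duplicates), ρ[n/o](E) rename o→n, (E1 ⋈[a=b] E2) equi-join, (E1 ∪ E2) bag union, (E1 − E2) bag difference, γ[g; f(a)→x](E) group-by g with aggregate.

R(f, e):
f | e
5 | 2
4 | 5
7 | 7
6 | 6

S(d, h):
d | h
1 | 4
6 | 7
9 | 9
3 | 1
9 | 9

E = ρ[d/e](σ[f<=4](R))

Stepwise |·|:
  R → 4
  σ[f<=4](R) → 1
  ρ[d/e](σ[f<=4](R)) → 1

|E| = 1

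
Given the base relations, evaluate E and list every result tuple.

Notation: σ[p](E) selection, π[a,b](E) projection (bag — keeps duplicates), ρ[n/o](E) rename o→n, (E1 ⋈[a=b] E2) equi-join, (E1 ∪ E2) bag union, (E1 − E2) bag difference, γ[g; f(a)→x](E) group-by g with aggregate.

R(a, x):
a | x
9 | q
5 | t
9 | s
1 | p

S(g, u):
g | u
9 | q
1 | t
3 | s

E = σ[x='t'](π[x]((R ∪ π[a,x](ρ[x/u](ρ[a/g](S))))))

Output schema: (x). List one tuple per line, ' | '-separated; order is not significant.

Stepwise |·|:
  R → 4
  S → 3
  ρ[a/g](S) → 3
  ρ[x/u](ρ[a/g](S)) → 3
  π[a,x](ρ[x/u](ρ[a/g](S))) → 3
  (R ∪ π[a,x](ρ[x/u](ρ[a/g](S)))) → 7
  π[x]((R ∪ π[a,x](ρ[x/u](ρ[a/g](S))))) → 7
  σ[x='t'](π[x]((R ∪ π[a,x](ρ[x/u](ρ[a/g](S)))))) → 2

== RESULT ==
x
t
t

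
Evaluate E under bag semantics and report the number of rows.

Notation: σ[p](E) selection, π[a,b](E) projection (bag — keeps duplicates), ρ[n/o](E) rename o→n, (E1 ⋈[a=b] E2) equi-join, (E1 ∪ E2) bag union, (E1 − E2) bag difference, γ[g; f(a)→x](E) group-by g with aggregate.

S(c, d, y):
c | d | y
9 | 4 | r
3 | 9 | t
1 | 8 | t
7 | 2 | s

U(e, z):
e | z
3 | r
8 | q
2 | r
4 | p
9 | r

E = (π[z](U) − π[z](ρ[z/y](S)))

Stepwise |·|:
  U → 5
  π[z](U) → 5
  S → 4
  ρ[z/y](S) → 4
  π[z](ρ[z/y](S)) → 4
  (π[z](U) − π[z](ρ[z/y](S))) → 4

|E| = 4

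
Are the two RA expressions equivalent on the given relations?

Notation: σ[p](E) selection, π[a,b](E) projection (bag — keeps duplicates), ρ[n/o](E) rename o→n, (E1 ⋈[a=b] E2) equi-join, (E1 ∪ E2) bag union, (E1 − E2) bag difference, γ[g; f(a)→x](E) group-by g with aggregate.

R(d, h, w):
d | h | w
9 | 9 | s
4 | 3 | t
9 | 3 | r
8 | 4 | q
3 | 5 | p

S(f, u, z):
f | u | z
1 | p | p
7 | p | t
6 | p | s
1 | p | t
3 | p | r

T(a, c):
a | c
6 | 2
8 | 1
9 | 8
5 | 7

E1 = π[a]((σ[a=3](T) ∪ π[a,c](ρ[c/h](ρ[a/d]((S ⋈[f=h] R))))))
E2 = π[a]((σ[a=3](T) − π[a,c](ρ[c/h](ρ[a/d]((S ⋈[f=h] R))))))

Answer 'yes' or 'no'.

E1 row counts bottom-up:
  T → 4
  σ[a=3](T) → 0
  S → 5
  R → 5
  (S ⋈[f=h] R) → 2
  ρ[a/d]((S ⋈[f=h] R)) → 2
  ρ[c/h](ρ[a/d]((S ⋈[f=h] R))) → 2
  π[a,c](ρ[c/h](ρ[a/d]((S ⋈[f=h] R)))) → 2
  (σ[a=3](T) ∪ π[a,c](ρ[c/h](ρ[a/d]((S ⋈[f=h] R))))) → 2
  π[a]((σ[a=3](T) ∪ π[a,c](ρ[c/h](ρ[a/d]((S ⋈[f=h] R)))))) → 2
E2 row counts bottom-up:
  T → 4
  σ[a=3](T) → 0
  S → 5
  R → 5
  (S ⋈[f=h] R) → 2
  ρ[a/d]((S ⋈[f=h] R)) → 2
  ρ[c/h](ρ[a/d]((S ⋈[f=h] R))) → 2
  π[a,c](ρ[c/h](ρ[a/d]((S ⋈[f=h] R)))) → 2
  (σ[a=3](T) − π[a,c](ρ[c/h](ρ[a/d]((S ⋈[f=h] R))))) → 0
  π[a]((σ[a=3](T) − π[a,c](ρ[c/h](ρ[a/d]((S ⋈[f=h] R)))))) → 0

E1 result:
a
4
9
E2 result:
a
(0 rows)
Witness: (9,) appears 1× in E1 but 0× in E2.

no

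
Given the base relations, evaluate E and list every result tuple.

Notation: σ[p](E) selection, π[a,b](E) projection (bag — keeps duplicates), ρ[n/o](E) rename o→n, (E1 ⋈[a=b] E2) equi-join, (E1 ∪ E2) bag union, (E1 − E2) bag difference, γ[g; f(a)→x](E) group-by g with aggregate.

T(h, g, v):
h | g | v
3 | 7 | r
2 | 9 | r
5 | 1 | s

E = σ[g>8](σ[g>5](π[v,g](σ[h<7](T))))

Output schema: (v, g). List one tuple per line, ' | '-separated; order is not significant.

Subexpression sizes:
  T → 3
  σ[h<7](T) → 3
  π[v,g](σ[h<7](T)) → 3
  σ[g>5](π[v,g](σ[h<7](T))) → 2
  σ[g>8](σ[g>5](π[v,g](σ[h<7](T)))) → 1

== RESULT ==
v | g
r | 9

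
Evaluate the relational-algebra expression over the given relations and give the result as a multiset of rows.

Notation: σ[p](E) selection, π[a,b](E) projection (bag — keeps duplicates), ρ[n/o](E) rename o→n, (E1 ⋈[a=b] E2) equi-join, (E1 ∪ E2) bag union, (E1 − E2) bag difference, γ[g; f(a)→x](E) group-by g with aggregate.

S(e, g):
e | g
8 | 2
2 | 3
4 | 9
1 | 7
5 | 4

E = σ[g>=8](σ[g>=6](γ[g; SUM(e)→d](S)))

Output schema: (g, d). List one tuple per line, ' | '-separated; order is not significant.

Stepwise |·|:
  S → 5
  γ[g; SUM(e)→d](S) → 5
  σ[g>=6](γ[g; SUM(e)→d](S)) → 2
  σ[g>=8](σ[g>=6](γ[g; SUM(e)→d](S))) → 1

== RESULT ==
g | d
9 | 4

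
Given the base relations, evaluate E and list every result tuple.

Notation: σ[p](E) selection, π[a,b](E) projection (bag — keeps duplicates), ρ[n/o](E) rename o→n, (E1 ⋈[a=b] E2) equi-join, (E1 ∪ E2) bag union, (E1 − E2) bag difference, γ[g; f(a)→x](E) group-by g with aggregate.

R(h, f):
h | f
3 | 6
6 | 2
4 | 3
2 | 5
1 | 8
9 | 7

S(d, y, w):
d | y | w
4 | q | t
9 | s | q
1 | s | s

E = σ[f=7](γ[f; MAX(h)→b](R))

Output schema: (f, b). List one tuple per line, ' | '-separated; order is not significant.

Per-node cardinality:
  R → 6
  γ[f; MAX(h)→b](R) → 6
  σ[f=7](γ[f; MAX(h)→b](R)) → 1

== RESULT ==
f | b
7 | 9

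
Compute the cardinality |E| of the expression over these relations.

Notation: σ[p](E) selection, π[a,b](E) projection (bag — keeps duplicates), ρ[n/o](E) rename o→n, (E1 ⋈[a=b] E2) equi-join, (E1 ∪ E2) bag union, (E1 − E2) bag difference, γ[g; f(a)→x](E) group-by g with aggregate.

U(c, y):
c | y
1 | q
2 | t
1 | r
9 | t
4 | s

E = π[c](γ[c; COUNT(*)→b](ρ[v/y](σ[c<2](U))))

Stepwise |·|:
  U → 5
  σ[c<2](U) → 2
  ρ[v/y](σ[c<2](U)) → 2
  γ[c; COUNT(*)→b](ρ[v/y](σ[c<2](U))) → 1
  π[c](γ[c; COUNT(*)→b](ρ[v/y](σ[c<2](U)))) → 1

|E| = 1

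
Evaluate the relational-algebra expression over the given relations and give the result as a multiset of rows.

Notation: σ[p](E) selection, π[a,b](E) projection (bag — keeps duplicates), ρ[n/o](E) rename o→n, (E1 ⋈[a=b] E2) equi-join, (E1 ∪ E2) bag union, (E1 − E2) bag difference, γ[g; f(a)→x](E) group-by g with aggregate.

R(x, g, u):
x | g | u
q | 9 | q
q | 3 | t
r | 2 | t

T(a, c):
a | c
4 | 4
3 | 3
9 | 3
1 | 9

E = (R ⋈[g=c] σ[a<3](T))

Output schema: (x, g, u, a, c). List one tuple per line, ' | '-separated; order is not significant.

Stepwise |·|:
  R → 3
  T → 4
  σ[a<3](T) → 1
  (R ⋈[g=c] σ[a<3](T)) → 1

== RESULT ==
x | g | u | a | c
q | 9 | q | 1 | 9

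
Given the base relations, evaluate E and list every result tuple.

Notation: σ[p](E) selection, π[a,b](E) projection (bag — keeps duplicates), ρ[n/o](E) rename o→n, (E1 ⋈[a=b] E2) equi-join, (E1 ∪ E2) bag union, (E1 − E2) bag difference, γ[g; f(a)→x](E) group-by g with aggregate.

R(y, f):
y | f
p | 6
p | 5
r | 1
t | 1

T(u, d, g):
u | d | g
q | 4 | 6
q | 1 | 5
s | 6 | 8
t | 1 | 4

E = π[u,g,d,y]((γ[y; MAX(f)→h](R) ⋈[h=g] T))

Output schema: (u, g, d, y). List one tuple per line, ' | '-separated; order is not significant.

Row counts bottom-up:
  R → 4
  γ[y; MAX(f)→h](R) → 3
  T → 4
  (γ[y; MAX(f)→h](R) ⋈[h=g] T) → 1
  π[u,g,d,y]((γ[y; MAX(f)→h](R) ⋈[h=g] T)) → 1

== RESULT ==
u | g | d | y
q | 6 | 4 | p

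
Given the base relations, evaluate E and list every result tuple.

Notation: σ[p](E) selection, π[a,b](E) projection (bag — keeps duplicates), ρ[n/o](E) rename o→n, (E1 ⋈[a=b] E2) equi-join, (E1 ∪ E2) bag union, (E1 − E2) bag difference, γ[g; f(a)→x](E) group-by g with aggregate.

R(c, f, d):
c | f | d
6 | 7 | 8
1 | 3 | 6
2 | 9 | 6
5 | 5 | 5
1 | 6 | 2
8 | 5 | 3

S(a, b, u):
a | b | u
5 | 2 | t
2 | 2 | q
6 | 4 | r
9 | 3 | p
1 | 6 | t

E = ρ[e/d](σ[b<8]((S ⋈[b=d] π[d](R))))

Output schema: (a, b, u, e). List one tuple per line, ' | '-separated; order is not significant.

Subexpression sizes:
  S → 5
  R → 6
  π[d](R) → 6
  (S ⋈[b=d] π[d](R)) → 5
  σ[b<8]((S ⋈[b=d] π[d](R))) → 5
  ρ[e/d](σ[b<8]((S ⋈[b=d] π[d](R)))) → 5

== RESULT ==
a | b | u | e
1 | 6 | t | 6
1 | 6 | t | 6
2 | 2 | q | 2
5 | 2 | t | 2
9 | 3 | p | 3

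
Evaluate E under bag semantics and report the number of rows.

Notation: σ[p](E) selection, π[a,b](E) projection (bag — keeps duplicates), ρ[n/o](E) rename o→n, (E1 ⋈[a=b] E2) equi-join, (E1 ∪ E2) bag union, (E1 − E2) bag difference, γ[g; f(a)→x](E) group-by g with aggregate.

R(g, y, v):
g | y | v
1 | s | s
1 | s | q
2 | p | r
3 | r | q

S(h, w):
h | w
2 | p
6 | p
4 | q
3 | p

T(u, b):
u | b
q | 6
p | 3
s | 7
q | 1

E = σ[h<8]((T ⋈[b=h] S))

Subexpression sizes:
  T → 4
  S → 4
  (T ⋈[b=h] S) → 2
  σ[h<8]((T ⋈[b=h] S)) → 2

|E| = 2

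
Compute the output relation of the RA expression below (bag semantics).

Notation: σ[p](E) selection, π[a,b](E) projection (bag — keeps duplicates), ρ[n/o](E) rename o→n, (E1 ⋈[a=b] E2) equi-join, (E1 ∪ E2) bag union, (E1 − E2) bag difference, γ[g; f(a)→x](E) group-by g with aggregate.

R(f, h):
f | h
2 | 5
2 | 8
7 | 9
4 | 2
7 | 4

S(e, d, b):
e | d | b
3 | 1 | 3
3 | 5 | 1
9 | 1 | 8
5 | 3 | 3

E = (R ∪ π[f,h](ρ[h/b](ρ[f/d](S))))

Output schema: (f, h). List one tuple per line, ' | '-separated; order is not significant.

Row counts bottom-up:
  R → 5
  S → 4
  ρ[f/d](S) → 4
  ρ[h/b](ρ[f/d](S)) → 4
  π[f,h](ρ[h/b](ρ[f/d](S))) → 4
  (R ∪ π[f,h](ρ[h/b](ρ[f/d](S)))) → 9

== RESULT ==
f | h
1 | 3
1 | 8
2 | 5
2 | 8
3 | 3
4 | 2
5 | 1
7 | 4
7 | 9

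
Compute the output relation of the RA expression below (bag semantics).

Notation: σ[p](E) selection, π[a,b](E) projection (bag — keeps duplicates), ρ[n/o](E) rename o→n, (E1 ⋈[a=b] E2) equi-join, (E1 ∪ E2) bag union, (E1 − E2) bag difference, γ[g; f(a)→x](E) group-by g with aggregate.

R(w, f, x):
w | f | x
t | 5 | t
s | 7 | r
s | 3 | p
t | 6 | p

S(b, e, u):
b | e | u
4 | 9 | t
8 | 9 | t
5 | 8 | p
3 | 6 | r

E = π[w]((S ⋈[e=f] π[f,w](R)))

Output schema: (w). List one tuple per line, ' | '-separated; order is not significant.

Subexpression sizes:
  S → 4
  R → 4
  π[f,w](R) → 4
  (S ⋈[e=f] π[f,w](R)) → 1
  π[w]((S ⋈[e=f] π[f,w](R))) → 1

== RESULT ==
w
t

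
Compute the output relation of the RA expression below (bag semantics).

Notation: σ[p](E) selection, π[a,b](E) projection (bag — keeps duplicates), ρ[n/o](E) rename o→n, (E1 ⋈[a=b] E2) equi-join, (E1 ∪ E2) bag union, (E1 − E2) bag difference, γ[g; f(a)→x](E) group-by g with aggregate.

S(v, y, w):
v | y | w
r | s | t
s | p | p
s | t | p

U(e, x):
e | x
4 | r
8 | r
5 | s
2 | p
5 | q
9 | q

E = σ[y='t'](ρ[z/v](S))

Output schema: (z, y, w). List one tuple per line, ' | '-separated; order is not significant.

Stepwise |·|:
  S → 3
  ρ[z/v](S) → 3
  σ[y='t'](ρ[z/v](S)) → 1

== RESULT ==
z | y | w
s | t | p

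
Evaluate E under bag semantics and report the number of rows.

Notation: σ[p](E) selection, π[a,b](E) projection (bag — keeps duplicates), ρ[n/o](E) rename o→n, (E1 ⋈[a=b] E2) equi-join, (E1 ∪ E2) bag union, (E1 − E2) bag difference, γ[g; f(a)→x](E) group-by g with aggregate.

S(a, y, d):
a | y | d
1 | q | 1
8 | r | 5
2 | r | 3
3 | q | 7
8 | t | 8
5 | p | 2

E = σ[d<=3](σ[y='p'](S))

Stepwise |·|:
  S → 6
  σ[y='p'](S) → 1
  σ[d<=3](σ[y='p'](S)) → 1

|E| = 1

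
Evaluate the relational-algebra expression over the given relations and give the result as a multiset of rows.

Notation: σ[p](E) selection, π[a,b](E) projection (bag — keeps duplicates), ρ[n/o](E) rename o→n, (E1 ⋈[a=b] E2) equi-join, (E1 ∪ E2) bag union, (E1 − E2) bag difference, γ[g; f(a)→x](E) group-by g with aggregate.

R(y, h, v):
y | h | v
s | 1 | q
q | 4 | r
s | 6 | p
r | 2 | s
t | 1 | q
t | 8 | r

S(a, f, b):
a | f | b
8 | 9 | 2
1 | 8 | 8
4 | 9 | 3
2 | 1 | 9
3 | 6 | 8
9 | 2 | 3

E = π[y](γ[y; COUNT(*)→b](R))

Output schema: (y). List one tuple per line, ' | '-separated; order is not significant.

Per-node cardinality:
  R → 6
  γ[y; COUNT(*)→b](R) → 4
  π[y](γ[y; COUNT(*)→b](R)) → 4

== RESULT ==
y
q
r
s
t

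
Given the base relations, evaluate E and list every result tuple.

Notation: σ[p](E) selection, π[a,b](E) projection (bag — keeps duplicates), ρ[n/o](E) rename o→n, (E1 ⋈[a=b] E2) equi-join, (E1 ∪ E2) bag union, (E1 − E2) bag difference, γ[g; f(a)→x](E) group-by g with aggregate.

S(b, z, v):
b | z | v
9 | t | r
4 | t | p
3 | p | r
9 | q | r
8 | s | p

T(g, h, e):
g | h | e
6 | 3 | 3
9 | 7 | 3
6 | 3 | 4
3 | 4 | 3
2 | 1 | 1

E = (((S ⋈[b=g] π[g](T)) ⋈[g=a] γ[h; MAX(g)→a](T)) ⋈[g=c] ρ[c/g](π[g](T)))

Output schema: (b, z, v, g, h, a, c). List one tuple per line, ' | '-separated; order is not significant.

Row counts bottom-up:
  S → 5
  T → 5
  π[g](T) → 5
  (S ⋈[b=g] π[g](T)) → 3
  T → 5
  γ[h; MAX(g)→a](T) → 4
  ((S ⋈[b=g] π[g](T)) ⋈[g=a] γ[h; MAX(g)→a](T)) → 3
  T → 5
  π[g](T) → 5
  ρ[c/g](π[g](T)) → 5
  (((S ⋈[b=g] π[g](T)) ⋈[g=a] γ[h; MAX(g)→a](T)) ⋈[g=c] ρ[c/g](π[g](T))) → 3

== RESULT ==
b | z | v | g | h | a | c
3 | p | r | 3 | 4 | 3 | 3
9 | q | r | 9 | 7 | 9 | 9
9 | t | r | 9 | 7 | 9 | 9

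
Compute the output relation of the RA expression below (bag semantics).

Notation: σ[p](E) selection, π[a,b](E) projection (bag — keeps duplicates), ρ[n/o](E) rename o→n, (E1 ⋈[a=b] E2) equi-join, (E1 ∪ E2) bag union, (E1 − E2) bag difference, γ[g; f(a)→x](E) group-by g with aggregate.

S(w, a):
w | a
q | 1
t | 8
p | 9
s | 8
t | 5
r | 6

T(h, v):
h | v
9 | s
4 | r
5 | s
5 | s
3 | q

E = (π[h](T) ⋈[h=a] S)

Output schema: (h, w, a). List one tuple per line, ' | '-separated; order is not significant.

Subexpression sizes:
  T → 5
  π[h](T) → 5
  S → 6
  (π[h](T) ⋈[h=a] S) → 3

== RESULT ==
h | w | a
5 | t | 5
5 | t | 5
9 | p | 9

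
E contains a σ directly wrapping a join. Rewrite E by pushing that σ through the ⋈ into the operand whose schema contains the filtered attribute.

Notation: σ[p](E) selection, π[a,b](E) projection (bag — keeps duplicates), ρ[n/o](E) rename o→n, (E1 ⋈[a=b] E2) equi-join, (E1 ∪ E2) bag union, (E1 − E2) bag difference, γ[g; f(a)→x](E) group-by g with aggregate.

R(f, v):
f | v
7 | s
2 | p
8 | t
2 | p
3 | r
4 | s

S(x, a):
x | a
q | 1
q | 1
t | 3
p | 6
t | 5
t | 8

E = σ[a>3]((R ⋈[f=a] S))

σ filters on a, owned by the right side.
E' = (R ⋈[f=a] σ[a>3](S))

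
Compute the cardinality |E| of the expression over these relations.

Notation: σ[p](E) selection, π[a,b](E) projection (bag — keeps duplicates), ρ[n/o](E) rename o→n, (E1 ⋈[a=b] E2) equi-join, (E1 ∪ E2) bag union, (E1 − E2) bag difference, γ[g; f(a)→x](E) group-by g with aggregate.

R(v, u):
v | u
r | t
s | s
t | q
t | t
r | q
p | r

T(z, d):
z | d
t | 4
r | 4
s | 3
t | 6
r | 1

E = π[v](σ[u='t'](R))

Row counts bottom-up:
  R → 6
  σ[u='t'](R) → 2
  π[v](σ[u='t'](R)) → 2

|E| = 2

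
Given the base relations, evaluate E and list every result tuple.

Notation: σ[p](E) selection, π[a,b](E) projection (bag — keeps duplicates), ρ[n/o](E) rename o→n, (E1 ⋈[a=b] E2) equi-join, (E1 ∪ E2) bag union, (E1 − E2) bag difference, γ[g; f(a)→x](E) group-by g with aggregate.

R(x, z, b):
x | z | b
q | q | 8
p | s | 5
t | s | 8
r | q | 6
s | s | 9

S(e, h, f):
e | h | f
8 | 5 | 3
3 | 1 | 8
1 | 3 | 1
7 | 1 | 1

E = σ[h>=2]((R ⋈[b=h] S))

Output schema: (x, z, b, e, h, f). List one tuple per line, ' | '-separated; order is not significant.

Subexpression sizes:
  R → 5
  S → 4
  (R ⋈[b=h] S) → 1
  σ[h>=2]((R ⋈[b=h] S)) → 1

== RESULT ==
x | z | b | e | h | f
p | s | 5 | 8 | 5 | 3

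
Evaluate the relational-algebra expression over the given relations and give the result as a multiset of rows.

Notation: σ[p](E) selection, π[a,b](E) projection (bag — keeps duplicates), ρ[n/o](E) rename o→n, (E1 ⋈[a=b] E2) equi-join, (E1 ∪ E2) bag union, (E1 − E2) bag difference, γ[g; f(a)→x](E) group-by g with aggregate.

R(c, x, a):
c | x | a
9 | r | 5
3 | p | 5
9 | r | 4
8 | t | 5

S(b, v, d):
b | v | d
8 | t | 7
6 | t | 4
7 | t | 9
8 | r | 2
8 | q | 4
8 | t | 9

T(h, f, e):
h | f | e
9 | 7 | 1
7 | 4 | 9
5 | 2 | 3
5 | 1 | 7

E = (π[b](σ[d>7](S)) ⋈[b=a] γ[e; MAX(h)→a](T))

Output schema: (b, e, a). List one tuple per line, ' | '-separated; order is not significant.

Row counts bottom-up:
  S → 6
  σ[d>7](S) → 2
  π[b](σ[d>7](S)) → 2
  T → 4
  γ[e; MAX(h)→a](T) → 4
  (π[b](σ[d>7](S)) ⋈[b=a] γ[e; MAX(h)→a](T)) → 1

== RESULT ==
b | e | a
7 | 9 | 7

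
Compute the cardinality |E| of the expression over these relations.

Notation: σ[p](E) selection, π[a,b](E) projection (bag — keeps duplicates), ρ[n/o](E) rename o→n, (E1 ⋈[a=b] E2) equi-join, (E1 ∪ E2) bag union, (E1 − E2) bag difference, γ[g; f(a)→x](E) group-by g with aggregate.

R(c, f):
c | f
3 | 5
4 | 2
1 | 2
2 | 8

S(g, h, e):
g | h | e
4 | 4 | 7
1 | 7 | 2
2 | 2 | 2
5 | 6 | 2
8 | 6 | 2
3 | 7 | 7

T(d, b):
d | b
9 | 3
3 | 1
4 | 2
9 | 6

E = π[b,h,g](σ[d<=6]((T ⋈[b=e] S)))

Per-node cardinality:
  T → 4
  S → 6
  (T ⋈[b=e] S) → 4
  σ[d<=6]((T ⋈[b=e] S)) → 4
  π[b,h,g](σ[d<=6]((T ⋈[b=e] S))) → 4

|E| = 4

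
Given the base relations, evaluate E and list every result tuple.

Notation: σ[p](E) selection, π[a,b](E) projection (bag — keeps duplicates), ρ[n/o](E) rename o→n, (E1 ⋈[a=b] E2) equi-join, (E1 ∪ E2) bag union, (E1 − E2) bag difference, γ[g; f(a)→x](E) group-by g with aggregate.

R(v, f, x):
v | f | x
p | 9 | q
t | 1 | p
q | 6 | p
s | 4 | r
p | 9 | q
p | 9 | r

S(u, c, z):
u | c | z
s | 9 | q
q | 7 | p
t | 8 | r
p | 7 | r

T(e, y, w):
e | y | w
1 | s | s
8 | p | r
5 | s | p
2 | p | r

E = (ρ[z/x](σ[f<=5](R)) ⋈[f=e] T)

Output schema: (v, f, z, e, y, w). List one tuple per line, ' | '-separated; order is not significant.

Stepwise |·|:
  R → 6
  σ[f<=5](R) → 2
  ρ[z/x](σ[f<=5](R)) → 2
  T → 4
  (ρ[z/x](σ[f<=5](R)) ⋈[f=e] T) → 1

== RESULT ==
v | f | z | e | y | w
t | 1 | p | 1 | s | s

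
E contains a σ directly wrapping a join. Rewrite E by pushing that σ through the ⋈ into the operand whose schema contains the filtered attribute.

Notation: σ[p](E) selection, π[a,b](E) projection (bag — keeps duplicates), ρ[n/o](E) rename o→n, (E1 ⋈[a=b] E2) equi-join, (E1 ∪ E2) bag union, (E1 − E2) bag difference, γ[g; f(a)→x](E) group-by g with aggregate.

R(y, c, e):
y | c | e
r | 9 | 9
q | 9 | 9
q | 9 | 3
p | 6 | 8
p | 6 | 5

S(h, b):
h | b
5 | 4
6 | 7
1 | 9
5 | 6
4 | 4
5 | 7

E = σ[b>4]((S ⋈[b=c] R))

σ filters on b, owned by the left side.
E' = (σ[b>4](S) ⋈[b=c] R)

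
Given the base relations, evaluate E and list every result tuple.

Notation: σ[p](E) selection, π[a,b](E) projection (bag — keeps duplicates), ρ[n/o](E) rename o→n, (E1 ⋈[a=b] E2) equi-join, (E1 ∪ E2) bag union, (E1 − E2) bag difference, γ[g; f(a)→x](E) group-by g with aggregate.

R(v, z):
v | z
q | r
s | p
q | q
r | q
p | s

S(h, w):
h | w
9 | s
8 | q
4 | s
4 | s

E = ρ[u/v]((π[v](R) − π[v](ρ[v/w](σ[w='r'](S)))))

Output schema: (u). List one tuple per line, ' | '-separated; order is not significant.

Subexpression sizes:
  R → 5
  π[v](R) → 5
  S → 4
  σ[w='r'](S) → 0
  ρ[v/w](σ[w='r'](S)) → 0
  π[v](ρ[v/w](σ[w='r'](S))) → 0
  (π[v](R) − π[v](ρ[v/w](σ[w='r'](S)))) → 5
  ρ[u/v]((π[v](R) − π[v](ρ[v/w](σ[w='r'](S))))) → 5

== RESULT ==
u
p
q
q
r
s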